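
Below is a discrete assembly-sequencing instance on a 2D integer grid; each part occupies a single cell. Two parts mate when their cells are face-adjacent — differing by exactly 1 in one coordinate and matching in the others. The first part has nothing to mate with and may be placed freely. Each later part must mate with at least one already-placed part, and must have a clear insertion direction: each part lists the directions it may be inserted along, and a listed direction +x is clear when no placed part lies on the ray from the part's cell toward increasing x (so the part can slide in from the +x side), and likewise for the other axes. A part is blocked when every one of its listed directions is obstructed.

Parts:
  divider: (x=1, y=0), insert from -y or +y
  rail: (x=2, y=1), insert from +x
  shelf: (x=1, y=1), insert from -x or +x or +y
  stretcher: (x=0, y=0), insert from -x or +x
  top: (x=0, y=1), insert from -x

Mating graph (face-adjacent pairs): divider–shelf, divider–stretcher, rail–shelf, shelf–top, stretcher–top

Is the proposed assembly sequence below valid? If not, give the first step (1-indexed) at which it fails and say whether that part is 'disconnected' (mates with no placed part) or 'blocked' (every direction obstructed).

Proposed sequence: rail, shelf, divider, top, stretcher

1. rail@(2, 1) [+x clear] — {rail}
2. shelf@(1, 1) [-x clear] — {rail, shelf}
3. divider@(1, 0) [-y clear] — {divider, rail, shelf}
4. top@(0, 1) [-x clear] — {divider, rail, shelf, top}
5. stretcher@(0, 0) [-x clear] — {divider, rail, shelf, stretcher, top}

Valid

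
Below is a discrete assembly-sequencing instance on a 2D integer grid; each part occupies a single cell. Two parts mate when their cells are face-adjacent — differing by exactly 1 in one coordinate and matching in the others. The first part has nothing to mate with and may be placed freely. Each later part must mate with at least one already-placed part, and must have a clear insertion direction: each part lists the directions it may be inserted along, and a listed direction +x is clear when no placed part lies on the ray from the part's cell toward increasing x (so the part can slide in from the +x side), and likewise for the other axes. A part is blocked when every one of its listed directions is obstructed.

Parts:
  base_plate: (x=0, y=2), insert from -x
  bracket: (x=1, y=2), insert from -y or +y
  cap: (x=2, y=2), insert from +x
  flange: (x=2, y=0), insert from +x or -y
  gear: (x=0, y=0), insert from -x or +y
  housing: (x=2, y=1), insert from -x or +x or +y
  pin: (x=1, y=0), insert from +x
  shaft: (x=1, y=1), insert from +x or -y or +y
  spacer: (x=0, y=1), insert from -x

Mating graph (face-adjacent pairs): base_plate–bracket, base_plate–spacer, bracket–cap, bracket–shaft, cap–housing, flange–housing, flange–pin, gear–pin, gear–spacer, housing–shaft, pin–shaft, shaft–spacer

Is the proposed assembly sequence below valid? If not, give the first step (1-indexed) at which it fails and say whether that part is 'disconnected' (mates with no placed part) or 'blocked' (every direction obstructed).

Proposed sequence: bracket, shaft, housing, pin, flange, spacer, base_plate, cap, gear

1. bracket@(1, 2) [-y clear] — {bracket}
2. shaft@(1, 1) [+x clear] — {bracket, shaft}
3. housing@(2, 1) [+x clear] — {bracket, housing, shaft}
4. pin@(1, 0) [+x clear] — {bracket, housing, pin, shaft}
5. flange@(2, 0) [+x clear] — {bracket, flange, housing, pin, shaft}
6. spacer@(0, 1) [-x clear] — {bracket, flange, housing, pin, shaft, spacer}
7. base_plate@(0, 2) [-x clear] — {base_plate, bracket, flange, housing, pin, shaft, spacer}
8. cap@(2, 2) [+x clear] — {base_plate, bracket, cap, flange, housing, pin, shaft, spacer}
9. gear@(0, 0) [-x clear] — {base_plate, bracket, cap, flange, gear, housing, pin, shaft, spacer}

Valid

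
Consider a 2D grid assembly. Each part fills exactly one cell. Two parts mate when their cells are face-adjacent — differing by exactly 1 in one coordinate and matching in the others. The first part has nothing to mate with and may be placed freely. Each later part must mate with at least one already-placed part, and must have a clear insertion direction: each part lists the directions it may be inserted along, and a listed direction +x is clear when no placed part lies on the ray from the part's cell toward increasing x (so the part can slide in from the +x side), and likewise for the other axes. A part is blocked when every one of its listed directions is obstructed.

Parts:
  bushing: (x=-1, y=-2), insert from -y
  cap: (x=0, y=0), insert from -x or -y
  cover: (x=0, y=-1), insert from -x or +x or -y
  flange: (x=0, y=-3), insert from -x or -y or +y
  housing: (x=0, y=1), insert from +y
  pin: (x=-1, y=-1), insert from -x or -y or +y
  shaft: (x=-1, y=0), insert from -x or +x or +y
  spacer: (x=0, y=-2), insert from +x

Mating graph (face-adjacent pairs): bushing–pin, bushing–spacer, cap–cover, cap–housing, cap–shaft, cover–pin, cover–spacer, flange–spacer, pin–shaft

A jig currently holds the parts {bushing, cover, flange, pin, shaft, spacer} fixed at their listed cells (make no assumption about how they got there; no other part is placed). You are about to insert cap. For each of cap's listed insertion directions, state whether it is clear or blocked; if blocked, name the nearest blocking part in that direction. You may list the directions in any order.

-x: nearest on ray is shaft@(-1, 0) ⇒ blocked
-y: nearest on ray is cover@(0, -1) ⇒ blocked

-x: blocked by shaft; -y: blocked by cover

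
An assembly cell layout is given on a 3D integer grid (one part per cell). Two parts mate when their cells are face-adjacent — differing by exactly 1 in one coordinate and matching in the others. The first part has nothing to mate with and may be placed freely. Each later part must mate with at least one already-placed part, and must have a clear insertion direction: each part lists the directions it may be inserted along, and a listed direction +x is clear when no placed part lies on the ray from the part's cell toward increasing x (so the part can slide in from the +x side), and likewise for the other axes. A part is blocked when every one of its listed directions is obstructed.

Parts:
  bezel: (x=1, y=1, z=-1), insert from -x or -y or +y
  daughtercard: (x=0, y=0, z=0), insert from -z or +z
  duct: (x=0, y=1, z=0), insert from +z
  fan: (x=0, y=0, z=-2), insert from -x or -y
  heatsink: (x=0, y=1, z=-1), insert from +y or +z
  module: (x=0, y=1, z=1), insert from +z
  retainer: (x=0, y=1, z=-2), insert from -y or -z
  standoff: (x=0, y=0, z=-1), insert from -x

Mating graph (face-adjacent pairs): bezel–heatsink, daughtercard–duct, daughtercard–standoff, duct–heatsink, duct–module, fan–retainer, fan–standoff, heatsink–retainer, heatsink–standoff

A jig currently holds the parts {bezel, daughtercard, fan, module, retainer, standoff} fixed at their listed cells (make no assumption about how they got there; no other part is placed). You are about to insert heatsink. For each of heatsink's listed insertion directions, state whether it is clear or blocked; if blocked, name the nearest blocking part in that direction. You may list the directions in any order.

+y: clear; +z: blocked by module

+y: ray from heatsink(0, 1, -1) has no placed part ⇒ clear
+z: nearest on ray is module@(0, 1, 1) ⇒ blocked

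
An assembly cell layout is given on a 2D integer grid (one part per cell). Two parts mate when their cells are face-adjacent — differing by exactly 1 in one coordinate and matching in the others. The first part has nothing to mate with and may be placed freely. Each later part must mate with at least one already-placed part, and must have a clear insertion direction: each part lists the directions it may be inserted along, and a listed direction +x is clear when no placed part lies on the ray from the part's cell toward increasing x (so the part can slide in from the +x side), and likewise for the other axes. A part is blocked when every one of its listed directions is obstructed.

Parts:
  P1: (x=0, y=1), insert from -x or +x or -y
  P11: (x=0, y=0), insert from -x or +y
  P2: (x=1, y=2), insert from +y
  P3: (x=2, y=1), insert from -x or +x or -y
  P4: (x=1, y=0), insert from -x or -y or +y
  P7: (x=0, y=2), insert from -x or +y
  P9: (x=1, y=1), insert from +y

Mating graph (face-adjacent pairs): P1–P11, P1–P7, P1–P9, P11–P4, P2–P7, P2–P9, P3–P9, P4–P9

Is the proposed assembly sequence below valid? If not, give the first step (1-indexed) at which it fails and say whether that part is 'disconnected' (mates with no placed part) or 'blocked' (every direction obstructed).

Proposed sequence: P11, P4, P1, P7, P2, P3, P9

1. P11@(0, 0) [-x clear] — {P11}
2. P4@(1, 0) [-y clear] — {P11, P4}
3. P1@(0, 1) [-x clear] — {P1, P11, P4}
4. P7@(0, 2) [-x clear] — {P1, P11, P4, P7}
5. P2@(1, 2) [+y clear] — {P1, P11, P2, P4, P7}
6. P3@(2, 1) — no placed neighbour ⇒ disconnected

Invalid at step 6 (disconnected)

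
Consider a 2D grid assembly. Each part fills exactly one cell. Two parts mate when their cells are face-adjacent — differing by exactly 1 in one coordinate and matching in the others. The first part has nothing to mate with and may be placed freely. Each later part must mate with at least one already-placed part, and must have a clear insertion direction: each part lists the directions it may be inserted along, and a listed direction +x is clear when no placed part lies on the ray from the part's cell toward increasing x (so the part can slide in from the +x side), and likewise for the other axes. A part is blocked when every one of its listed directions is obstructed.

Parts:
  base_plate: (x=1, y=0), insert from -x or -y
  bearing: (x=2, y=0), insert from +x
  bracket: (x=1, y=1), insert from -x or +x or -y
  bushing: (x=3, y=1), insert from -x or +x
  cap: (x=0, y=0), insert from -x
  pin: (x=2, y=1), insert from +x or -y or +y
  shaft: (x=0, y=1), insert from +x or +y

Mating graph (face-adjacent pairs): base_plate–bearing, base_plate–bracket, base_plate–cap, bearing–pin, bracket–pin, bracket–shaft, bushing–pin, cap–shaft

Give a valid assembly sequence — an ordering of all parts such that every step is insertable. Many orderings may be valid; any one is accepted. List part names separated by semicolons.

bracket; shaft; cap; pin; bushing; bearing; base_plate

1. bracket@(1, 1) [-x clear] — {bracket}
2. shaft@(0, 1) [+y clear] — {bracket, shaft}
3. cap@(0, 0) [-x clear] — {bracket, cap, shaft}
4. pin@(2, 1) [+x clear] — {bracket, cap, pin, shaft}
5. bushing@(3, 1) [+x clear] — {bracket, bushing, cap, pin, shaft}
6. bearing@(2, 0) [+x clear] — {bearing, bracket, bushing, cap, pin, shaft}
7. base_plate@(1, 0) [-y clear] — {base_plate, bearing, bracket, bushing, cap, pin, shaft}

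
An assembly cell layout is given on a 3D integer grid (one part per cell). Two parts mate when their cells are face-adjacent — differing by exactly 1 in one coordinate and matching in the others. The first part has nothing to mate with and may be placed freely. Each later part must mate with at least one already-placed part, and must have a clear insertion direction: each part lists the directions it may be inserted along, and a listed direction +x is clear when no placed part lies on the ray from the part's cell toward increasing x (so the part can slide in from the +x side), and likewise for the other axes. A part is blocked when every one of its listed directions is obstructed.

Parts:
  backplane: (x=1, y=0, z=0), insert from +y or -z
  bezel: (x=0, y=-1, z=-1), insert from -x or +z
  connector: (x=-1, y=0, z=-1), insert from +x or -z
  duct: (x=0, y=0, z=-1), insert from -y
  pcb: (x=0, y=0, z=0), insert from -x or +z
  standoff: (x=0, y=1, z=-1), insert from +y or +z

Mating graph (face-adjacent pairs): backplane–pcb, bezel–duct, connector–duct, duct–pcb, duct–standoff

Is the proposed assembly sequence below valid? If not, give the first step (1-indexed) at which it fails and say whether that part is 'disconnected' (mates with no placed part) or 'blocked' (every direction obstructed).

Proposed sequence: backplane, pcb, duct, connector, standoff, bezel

Valid

1. backplane@(1, 0, 0) [+y clear] — {backplane}
2. pcb@(0, 0, 0) [-x clear] — {backplane, pcb}
3. duct@(0, 0, -1) [-y clear] — {backplane, duct, pcb}
4. connector@(-1, 0, -1) [-z clear] — {backplane, connector, duct, pcb}
5. standoff@(0, 1, -1) [+y clear] — {backplane, connector, duct, pcb, standoff}
6. bezel@(0, -1, -1) [-x clear] — {backplane, bezel, connector, duct, pcb, standoff}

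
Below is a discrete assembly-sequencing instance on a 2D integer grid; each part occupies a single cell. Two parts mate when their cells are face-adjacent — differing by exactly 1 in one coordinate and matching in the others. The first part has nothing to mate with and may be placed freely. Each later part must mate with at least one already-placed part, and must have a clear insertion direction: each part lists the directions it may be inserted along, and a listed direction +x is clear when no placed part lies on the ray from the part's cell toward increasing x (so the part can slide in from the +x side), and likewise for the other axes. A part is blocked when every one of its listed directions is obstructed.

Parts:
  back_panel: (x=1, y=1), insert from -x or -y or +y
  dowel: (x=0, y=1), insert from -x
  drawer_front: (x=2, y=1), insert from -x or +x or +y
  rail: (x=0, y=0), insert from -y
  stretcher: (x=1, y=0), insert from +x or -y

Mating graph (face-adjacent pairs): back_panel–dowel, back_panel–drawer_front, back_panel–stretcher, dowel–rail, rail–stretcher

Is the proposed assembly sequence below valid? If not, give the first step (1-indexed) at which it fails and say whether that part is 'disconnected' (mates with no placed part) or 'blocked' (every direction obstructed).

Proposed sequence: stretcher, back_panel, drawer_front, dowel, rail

Valid

1. stretcher@(1, 0) [+x clear] — {stretcher}
2. back_panel@(1, 1) [-x clear] — {back_panel, stretcher}
3. drawer_front@(2, 1) [+x clear] — {back_panel, drawer_front, stretcher}
4. dowel@(0, 1) [-x clear] — {back_panel, dowel, drawer_front, stretcher}
5. rail@(0, 0) [-y clear] — {back_panel, dowel, drawer_front, rail, stretcher}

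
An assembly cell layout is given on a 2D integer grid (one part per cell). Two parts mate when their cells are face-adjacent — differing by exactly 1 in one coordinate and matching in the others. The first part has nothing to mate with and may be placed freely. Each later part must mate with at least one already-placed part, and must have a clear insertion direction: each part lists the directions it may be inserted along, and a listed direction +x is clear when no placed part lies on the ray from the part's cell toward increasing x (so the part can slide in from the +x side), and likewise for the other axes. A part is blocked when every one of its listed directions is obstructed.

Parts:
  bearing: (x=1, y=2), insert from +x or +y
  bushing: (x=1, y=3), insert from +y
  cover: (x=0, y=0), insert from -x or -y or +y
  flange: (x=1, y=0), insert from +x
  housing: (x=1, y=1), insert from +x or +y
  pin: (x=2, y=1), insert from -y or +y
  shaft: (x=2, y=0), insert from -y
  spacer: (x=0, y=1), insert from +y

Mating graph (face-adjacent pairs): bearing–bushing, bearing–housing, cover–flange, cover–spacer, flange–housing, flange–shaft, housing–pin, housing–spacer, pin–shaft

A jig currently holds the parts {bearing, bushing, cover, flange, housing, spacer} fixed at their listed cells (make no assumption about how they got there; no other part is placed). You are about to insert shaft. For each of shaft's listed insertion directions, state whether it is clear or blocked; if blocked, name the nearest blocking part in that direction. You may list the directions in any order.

-y: clear

-y: ray from shaft(2, 0) has no placed part ⇒ clear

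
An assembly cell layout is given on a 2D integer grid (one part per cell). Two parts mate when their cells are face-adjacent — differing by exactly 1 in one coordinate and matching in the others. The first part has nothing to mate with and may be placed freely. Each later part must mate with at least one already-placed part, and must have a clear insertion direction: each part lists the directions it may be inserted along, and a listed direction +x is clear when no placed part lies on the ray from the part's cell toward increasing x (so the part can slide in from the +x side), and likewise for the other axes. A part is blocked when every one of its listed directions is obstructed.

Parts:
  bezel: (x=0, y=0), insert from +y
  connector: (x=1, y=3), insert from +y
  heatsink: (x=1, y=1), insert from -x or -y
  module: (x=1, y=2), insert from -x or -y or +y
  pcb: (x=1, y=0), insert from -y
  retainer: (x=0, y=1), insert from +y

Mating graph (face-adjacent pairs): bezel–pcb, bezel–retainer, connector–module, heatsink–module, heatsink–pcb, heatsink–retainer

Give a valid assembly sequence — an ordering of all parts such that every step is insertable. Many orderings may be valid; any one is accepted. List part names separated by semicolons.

module; heatsink; pcb; bezel; retainer; connector

1. module@(1, 2) [-x clear] — {module}
2. heatsink@(1, 1) [-x clear] — {heatsink, module}
3. pcb@(1, 0) [-y clear] — {heatsink, module, pcb}
4. bezel@(0, 0) [+y clear] — {bezel, heatsink, module, pcb}
5. retainer@(0, 1) [+y clear] — {bezel, heatsink, module, pcb, retainer}
6. connector@(1, 3) [+y clear] — {bezel, connector, heatsink, module, pcb, retainer}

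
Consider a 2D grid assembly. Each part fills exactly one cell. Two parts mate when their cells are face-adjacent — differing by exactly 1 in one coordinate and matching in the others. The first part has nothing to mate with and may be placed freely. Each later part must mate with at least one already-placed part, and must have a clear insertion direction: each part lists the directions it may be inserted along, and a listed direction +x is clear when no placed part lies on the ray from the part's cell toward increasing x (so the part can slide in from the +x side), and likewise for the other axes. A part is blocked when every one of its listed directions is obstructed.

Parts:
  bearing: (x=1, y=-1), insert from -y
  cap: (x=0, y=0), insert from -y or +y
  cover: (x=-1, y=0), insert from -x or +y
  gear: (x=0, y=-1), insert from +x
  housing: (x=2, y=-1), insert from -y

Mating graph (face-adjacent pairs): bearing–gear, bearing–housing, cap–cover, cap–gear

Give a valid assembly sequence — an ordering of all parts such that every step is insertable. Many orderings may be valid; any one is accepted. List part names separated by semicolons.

cover; cap; gear; bearing; housing

1. cover@(-1, 0) [-x clear] — {cover}
2. cap@(0, 0) [-y clear] — {cap, cover}
3. gear@(0, -1) [+x clear] — {cap, cover, gear}
4. bearing@(1, -1) [-y clear] — {bearing, cap, cover, gear}
5. housing@(2, -1) [-y clear] — {bearing, cap, cover, gear, housing}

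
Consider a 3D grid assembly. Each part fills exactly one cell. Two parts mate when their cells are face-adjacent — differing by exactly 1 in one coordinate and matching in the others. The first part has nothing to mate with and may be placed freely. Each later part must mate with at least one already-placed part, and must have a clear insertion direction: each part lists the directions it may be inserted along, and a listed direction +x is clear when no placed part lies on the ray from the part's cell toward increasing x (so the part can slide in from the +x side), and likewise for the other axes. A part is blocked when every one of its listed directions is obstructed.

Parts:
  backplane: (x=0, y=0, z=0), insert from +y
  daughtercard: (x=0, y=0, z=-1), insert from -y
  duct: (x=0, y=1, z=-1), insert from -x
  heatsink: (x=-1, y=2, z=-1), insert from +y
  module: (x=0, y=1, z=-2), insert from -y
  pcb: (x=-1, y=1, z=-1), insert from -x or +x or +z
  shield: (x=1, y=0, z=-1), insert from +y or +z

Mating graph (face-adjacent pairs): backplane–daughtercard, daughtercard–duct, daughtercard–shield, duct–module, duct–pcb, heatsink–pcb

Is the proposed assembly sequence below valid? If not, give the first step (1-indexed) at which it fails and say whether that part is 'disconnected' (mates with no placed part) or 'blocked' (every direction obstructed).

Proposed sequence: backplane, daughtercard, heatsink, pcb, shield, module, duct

Invalid at step 3 (disconnected)

1. backplane@(0, 0, 0) [+y clear] — {backplane}
2. daughtercard@(0, 0, -1) [-y clear] — {backplane, daughtercard}
3. heatsink@(-1, 2, -1) — no placed neighbour ⇒ disconnected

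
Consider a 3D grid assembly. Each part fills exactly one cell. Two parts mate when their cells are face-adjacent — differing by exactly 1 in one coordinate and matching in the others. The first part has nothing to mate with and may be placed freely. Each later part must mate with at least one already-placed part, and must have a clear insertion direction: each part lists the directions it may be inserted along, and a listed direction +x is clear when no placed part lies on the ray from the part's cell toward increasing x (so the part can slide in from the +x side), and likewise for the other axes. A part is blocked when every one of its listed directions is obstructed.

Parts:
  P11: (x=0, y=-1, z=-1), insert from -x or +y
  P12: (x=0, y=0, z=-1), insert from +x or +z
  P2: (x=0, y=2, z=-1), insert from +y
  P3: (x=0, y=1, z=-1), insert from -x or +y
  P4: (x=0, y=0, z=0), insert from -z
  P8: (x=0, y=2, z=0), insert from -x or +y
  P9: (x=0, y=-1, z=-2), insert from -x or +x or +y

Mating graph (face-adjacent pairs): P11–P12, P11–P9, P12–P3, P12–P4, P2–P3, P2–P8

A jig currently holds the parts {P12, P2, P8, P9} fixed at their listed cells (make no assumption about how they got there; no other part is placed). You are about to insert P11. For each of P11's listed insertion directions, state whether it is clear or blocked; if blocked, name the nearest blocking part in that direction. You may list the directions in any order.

+y: blocked by P12; -x: clear

-x: ray from P11(0, -1, -1) has no placed part ⇒ clear
+y: nearest on ray is P12@(0, 0, -1) ⇒ blocked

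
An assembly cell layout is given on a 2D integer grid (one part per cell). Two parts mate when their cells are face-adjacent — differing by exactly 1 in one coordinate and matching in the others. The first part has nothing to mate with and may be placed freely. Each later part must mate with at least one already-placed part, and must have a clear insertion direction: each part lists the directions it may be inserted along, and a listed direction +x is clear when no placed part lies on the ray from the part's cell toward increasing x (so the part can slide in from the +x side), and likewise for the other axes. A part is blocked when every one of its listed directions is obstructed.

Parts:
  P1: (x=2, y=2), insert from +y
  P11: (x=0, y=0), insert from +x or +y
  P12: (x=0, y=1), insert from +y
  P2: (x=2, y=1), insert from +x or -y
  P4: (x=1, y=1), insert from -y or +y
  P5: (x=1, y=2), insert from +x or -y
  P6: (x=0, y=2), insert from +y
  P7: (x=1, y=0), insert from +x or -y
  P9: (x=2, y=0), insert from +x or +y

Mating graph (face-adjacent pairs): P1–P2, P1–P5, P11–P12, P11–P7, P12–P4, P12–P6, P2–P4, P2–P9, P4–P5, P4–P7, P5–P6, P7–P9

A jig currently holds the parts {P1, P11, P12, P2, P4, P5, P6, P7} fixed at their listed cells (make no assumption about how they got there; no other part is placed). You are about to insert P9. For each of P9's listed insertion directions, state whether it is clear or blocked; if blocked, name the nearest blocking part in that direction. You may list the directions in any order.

+x: clear; +y: blocked by P2

+x: ray from P9(2, 0) has no placed part ⇒ clear
+y: nearest on ray is P2@(2, 1) ⇒ blocked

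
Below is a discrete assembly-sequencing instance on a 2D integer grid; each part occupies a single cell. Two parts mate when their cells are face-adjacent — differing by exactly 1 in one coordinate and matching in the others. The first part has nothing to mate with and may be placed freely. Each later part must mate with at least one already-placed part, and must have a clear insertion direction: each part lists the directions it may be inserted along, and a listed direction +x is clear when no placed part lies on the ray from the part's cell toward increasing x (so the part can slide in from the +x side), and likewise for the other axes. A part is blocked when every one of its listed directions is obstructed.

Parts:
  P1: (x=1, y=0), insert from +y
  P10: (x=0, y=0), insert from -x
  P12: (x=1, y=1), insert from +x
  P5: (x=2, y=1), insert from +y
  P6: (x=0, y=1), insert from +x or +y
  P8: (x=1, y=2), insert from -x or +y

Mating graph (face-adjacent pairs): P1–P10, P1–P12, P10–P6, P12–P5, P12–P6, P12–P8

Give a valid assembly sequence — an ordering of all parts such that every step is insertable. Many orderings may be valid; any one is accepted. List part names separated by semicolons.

P10; P1; P12; P6; P5; P8

1. P10@(0, 0) [-x clear] — {P10}
2. P1@(1, 0) [+y clear] — {P1, P10}
3. P12@(1, 1) [+x clear] — {P1, P10, P12}
4. P6@(0, 1) [+y clear] — {P1, P10, P12, P6}
5. P5@(2, 1) [+y clear] — {P1, P10, P12, P5, P6}
6. P8@(1, 2) [-x clear] — {P1, P10, P12, P5, P6, P8}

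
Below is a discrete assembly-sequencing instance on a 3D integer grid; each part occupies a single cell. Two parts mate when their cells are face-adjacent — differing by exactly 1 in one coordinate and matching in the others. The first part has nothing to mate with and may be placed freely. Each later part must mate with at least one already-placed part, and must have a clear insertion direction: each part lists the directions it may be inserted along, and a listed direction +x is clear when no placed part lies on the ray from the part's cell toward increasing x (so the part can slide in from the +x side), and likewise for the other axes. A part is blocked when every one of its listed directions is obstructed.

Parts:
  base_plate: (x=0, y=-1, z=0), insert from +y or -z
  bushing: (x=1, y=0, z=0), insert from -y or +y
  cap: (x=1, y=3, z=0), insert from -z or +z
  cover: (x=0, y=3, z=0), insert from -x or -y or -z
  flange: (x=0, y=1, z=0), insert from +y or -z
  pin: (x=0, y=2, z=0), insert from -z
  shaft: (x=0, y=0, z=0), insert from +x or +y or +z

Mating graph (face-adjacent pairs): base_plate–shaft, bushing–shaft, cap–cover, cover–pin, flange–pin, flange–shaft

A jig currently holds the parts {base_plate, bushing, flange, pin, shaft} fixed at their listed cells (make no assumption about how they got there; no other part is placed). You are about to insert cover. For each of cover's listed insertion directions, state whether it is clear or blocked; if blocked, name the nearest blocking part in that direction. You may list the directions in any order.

-x: clear; -y: blocked by pin; -z: clear

-x: ray from cover(0, 3, 0) has no placed part ⇒ clear
-y: nearest on ray is pin@(0, 2, 0) ⇒ blocked
-z: ray from cover(0, 3, 0) has no placed part ⇒ clear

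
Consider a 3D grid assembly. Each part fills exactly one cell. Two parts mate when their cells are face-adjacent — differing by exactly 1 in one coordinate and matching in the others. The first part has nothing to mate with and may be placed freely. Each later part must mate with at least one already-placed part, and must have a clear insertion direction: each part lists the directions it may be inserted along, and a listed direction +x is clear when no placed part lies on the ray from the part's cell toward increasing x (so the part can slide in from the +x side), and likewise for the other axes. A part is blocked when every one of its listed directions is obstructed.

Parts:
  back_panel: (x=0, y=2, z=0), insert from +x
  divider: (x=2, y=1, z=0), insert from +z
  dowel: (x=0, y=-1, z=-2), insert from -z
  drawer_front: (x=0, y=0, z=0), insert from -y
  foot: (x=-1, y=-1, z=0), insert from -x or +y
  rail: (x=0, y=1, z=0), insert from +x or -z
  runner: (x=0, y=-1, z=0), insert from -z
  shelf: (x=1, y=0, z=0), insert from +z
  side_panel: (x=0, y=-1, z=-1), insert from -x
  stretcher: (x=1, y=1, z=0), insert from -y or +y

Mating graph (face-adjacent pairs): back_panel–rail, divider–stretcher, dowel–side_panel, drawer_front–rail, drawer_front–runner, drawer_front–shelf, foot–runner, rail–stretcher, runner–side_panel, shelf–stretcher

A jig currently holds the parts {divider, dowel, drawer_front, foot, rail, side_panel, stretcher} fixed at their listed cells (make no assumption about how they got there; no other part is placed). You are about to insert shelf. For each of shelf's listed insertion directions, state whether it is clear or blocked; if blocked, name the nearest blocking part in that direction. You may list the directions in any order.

+z: ray from shelf(1, 0, 0) has no placed part ⇒ clear

+z: clear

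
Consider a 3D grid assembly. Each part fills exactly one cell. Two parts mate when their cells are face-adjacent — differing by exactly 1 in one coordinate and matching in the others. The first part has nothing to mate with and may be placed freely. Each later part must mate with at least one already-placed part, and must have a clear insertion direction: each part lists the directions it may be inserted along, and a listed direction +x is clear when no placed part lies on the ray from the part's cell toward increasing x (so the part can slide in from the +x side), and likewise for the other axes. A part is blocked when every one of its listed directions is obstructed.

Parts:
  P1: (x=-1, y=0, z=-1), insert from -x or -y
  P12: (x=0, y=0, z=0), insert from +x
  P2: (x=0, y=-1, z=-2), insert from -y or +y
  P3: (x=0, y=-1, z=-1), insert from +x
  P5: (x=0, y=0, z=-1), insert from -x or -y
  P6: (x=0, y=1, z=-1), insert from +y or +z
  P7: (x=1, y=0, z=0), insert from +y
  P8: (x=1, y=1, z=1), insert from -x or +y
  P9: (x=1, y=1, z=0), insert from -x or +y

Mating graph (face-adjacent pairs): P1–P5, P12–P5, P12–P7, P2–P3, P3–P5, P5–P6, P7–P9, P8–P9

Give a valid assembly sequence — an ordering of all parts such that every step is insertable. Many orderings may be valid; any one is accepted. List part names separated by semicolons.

P6; P5; P3; P2; P1; P12; P7; P9; P8

1. P6@(0, 1, -1) [+y clear] — {P6}
2. P5@(0, 0, -1) [-x clear] — {P5, P6}
3. P3@(0, -1, -1) [+x clear] — {P3, P5, P6}
4. P2@(0, -1, -2) [-y clear] — {P2, P3, P5, P6}
5. P1@(-1, 0, -1) [-x clear] — {P1, P2, P3, P5, P6}
6. P12@(0, 0, 0) [+x clear] — {P1, P12, P2, P3, P5, P6}
7. P7@(1, 0, 0) [+y clear] — {P1, P12, P2, P3, P5, P6, P7}
8. P9@(1, 1, 0) [-x clear] — {P1, P12, P2, P3, P5, P6, P7, P9}
9. P8@(1, 1, 1) [-x clear] — {P1, P12, P2, P3, P5, P6, P7, P8, P9}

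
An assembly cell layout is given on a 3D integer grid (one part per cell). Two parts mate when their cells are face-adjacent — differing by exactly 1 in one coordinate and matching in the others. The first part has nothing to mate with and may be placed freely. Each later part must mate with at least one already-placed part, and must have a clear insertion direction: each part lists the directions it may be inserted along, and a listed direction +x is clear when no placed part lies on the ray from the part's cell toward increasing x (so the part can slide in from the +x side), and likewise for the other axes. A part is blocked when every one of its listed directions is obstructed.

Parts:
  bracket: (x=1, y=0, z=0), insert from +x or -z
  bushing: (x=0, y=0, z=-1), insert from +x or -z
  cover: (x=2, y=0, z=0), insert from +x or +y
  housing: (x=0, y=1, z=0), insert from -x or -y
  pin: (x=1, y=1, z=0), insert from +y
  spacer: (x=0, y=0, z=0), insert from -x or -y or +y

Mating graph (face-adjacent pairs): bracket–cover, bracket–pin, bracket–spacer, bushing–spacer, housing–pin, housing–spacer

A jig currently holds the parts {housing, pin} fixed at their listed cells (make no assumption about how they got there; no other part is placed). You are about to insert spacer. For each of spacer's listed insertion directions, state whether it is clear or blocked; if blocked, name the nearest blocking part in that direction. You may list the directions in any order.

+y: blocked by housing; -x: clear; -y: clear

-x: ray from spacer(0, 0, 0) has no placed part ⇒ clear
-y: ray from spacer(0, 0, 0) has no placed part ⇒ clear
+y: nearest on ray is housing@(0, 1, 0) ⇒ blocked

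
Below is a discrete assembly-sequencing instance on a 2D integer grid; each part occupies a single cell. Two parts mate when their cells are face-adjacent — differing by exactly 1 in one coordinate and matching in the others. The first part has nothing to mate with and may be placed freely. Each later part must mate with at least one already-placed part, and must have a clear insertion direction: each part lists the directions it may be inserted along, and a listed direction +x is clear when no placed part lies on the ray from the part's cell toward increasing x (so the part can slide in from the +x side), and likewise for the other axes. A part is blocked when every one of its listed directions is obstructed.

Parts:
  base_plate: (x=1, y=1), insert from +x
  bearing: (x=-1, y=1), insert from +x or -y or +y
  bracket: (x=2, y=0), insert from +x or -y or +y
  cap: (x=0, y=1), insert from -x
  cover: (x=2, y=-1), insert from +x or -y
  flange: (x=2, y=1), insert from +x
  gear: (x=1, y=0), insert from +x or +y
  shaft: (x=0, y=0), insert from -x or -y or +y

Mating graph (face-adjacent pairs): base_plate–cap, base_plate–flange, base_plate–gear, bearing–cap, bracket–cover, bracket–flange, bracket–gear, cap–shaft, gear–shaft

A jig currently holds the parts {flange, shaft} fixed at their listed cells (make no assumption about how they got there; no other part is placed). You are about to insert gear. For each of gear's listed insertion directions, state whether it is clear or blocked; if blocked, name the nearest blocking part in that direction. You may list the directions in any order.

+x: ray from gear(1, 0) has no placed part ⇒ clear
+y: ray from gear(1, 0) has no placed part ⇒ clear

+x: clear; +y: clear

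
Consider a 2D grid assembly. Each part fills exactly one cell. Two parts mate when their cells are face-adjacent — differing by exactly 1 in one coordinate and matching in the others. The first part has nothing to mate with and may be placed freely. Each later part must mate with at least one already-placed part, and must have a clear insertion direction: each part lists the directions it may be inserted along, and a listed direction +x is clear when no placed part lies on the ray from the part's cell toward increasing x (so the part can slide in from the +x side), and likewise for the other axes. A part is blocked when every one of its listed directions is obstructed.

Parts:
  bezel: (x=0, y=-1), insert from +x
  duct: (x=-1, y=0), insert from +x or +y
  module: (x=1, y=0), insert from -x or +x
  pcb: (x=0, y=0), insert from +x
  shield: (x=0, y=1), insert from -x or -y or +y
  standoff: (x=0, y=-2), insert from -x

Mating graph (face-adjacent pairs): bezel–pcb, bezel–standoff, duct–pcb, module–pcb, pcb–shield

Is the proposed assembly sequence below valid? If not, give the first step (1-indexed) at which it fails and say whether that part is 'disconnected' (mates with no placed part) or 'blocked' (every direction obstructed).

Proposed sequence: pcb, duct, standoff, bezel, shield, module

Invalid at step 3 (disconnected)

1. pcb@(0, 0) [+x clear] — {pcb}
2. duct@(-1, 0) [+y clear] — {duct, pcb}
3. standoff@(0, -2) — no placed neighbour ⇒ disconnected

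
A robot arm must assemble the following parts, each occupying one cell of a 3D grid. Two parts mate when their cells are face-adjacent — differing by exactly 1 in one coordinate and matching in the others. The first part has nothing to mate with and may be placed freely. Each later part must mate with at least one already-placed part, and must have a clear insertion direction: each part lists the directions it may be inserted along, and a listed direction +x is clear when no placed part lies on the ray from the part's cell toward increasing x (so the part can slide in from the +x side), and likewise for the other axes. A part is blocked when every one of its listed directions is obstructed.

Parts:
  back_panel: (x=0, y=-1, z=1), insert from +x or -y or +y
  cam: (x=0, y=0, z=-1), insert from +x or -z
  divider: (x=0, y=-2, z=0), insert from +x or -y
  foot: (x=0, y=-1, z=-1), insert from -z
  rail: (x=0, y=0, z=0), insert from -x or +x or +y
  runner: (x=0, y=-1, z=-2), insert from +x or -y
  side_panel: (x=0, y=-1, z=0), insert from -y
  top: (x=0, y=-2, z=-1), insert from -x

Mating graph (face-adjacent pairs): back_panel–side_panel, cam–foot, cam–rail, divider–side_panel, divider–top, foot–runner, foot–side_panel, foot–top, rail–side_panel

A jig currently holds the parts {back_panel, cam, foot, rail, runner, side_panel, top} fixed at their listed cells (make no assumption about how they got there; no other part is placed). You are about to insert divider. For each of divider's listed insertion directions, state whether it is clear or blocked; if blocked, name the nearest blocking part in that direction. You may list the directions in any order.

+x: clear; -y: clear

+x: ray from divider(0, -2, 0) has no placed part ⇒ clear
-y: ray from divider(0, -2, 0) has no placed part ⇒ clear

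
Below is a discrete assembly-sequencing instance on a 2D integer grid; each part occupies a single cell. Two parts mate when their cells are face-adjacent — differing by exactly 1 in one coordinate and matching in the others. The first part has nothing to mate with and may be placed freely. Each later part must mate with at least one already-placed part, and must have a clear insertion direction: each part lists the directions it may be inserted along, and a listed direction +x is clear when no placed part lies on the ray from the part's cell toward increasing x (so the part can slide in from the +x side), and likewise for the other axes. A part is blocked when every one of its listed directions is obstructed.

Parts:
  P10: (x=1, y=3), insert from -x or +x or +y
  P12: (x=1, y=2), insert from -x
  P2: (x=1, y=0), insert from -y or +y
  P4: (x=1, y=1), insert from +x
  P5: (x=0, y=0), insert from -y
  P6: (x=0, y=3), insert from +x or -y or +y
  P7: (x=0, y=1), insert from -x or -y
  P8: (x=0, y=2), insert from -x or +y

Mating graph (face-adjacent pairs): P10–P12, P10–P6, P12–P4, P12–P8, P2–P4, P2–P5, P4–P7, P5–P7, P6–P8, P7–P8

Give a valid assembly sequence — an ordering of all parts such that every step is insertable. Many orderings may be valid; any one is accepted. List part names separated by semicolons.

1. P12@(1, 2) [-x clear] — {P12}
2. P8@(0, 2) [-x clear] — {P12, P8}
3. P6@(0, 3) [+x clear] — {P12, P6, P8}
4. P7@(0, 1) [-x clear] — {P12, P6, P7, P8}
5. P4@(1, 1) [+x clear] — {P12, P4, P6, P7, P8}
6. P10@(1, 3) [+x clear] — {P10, P12, P4, P6, P7, P8}
7. P2@(1, 0) [-y clear] — {P10, P12, P2, P4, P6, P7, P8}
8. P5@(0, 0) [-y clear] — {P10, P12, P2, P4, P5, P6, P7, P8}

P12; P8; P6; P7; P4; P10; P2; P5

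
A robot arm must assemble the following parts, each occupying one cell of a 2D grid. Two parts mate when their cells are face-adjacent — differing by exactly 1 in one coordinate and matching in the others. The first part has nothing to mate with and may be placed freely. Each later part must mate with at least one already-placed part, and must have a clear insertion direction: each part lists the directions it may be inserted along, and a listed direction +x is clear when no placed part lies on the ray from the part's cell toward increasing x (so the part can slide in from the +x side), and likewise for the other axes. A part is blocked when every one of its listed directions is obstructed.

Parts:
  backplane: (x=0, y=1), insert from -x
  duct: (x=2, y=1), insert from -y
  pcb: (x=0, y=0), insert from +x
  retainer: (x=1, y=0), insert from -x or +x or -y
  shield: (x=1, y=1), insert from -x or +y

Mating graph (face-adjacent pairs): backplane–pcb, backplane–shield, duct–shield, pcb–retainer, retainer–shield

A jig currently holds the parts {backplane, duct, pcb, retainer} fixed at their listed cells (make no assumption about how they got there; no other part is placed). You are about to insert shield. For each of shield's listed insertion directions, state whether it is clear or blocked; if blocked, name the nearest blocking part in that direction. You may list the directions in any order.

-x: nearest on ray is backplane@(0, 1) ⇒ blocked
+y: ray from shield(1, 1) has no placed part ⇒ clear

+y: clear; -x: blocked by backplane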